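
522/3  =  174 = 174.00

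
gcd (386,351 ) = 1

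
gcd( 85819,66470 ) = 1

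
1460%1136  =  324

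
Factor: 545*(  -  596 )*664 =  - 2^5*5^1*83^1*109^1*149^1 = -215680480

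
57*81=4617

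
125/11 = 11 + 4/11=11.36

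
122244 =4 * 30561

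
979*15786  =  15454494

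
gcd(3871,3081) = 79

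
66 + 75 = 141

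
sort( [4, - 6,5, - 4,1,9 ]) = [ - 6 , - 4, 1, 4, 5,9]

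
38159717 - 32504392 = 5655325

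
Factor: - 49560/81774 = -2^2 *3^( - 1 )*5^1*11^( - 1) = - 20/33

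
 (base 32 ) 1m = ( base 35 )1J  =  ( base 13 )42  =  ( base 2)110110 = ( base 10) 54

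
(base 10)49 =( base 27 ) 1m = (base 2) 110001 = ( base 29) 1k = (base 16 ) 31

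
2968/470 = 6 + 74/235 = 6.31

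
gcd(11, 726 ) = 11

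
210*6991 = 1468110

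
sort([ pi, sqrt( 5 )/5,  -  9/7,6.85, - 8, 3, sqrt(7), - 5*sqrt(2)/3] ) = [ -8, - 5*sqrt (2)/3, - 9/7, sqrt( 5 )/5,  sqrt( 7 ), 3, pi, 6.85 ]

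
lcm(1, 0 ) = 0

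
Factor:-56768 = -2^6*887^1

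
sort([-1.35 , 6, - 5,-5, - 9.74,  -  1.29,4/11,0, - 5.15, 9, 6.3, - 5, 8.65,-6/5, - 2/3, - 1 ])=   [ - 9.74,  -  5.15, - 5, - 5, -5,-1.35,-1.29, - 6/5 , - 1,-2/3,0,4/11, 6, 6.3, 8.65, 9]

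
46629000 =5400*8635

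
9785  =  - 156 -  - 9941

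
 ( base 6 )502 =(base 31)5R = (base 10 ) 182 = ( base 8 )266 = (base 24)7E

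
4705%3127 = 1578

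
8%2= 0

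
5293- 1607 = 3686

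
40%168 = 40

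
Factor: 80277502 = 2^1 * 17^1*2361103^1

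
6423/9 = 2141/3 = 713.67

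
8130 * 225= 1829250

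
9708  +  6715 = 16423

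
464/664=58/83 = 0.70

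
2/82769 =2/82769 = 0.00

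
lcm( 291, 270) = 26190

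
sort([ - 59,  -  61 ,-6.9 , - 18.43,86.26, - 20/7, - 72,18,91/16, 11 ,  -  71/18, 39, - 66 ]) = [ - 72, - 66 , - 61, - 59,-18.43,-6.9,  -  71/18, - 20/7,  91/16,11, 18,39, 86.26] 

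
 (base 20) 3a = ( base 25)2k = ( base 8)106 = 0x46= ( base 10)70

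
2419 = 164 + 2255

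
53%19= 15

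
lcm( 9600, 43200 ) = 86400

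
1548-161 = 1387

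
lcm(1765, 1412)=7060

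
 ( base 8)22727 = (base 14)375d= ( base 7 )40146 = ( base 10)9687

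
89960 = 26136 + 63824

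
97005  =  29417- - 67588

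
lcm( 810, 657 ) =59130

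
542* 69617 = 37732414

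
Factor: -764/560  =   - 2^( - 2)*5^( - 1)*7^(  -  1 )*191^1 = - 191/140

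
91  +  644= 735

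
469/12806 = 469/12806 = 0.04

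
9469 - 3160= 6309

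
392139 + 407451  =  799590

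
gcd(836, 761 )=1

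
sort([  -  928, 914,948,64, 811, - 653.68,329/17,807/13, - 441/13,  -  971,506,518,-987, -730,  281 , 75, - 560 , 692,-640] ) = [ - 987,-971,  -  928, - 730, - 653.68, - 640,-560, - 441/13,  329/17,  807/13, 64,75,281,506,  518,692, 811, 914,948]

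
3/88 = 3/88 = 0.03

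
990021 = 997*993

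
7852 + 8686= 16538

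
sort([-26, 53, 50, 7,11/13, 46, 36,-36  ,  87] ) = [ -36,-26, 11/13, 7,36,46 , 50, 53 , 87 ] 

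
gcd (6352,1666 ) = 2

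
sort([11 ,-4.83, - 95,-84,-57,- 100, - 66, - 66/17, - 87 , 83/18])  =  [-100, - 95,-87,-84, - 66,-57,-4.83 ,-66/17, 83/18, 11]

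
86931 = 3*28977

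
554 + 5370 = 5924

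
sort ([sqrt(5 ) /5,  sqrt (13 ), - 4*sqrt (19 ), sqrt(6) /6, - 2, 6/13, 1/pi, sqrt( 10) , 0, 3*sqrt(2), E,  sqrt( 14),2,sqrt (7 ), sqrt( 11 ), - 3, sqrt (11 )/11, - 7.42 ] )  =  [ - 4* sqrt ( 19), - 7.42, - 3, - 2,0, sqrt( 11 ) /11, 1/pi, sqrt( 6 )/6, sqrt (5 )/5, 6/13, 2,sqrt( 7 ), E, sqrt (10) , sqrt( 11),sqrt (13),sqrt(14),  3*sqrt(2 )] 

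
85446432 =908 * 94104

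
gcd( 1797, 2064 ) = 3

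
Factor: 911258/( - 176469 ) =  -914/177 = -2^1*3^( - 1)*59^(  -  1) * 457^1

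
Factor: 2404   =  2^2*601^1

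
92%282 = 92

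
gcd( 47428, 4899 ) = 71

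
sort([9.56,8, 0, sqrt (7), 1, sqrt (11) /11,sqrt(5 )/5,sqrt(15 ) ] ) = [ 0,sqrt( 11 ) /11,sqrt( 5 )/5, 1,sqrt (7) , sqrt(15), 8, 9.56]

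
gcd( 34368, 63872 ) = 64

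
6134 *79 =484586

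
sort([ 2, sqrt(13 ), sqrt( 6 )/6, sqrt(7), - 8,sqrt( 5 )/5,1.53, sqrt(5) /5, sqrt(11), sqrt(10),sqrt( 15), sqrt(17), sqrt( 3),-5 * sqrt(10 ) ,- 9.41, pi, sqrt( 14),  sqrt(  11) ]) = [ - 5*sqrt( 10 ),-9.41, - 8 , sqrt( 6 )/6, sqrt(5 )/5, sqrt(5 ) /5, 1.53, sqrt( 3 ),2, sqrt( 7 ), pi,sqrt(10 ) , sqrt(11),sqrt( 11 ), sqrt(13), sqrt( 14 ),sqrt(15), sqrt( 17 )] 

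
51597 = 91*567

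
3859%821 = 575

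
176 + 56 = 232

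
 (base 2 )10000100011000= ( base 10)8472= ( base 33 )7PO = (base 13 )3b19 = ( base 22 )hb2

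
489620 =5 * 97924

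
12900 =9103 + 3797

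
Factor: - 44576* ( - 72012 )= 2^7*3^1*7^1 * 17^1 * 199^1*353^1=3210006912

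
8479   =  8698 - 219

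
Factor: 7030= 2^1*5^1*19^1 * 37^1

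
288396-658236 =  - 369840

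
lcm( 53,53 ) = 53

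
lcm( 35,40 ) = 280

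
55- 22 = 33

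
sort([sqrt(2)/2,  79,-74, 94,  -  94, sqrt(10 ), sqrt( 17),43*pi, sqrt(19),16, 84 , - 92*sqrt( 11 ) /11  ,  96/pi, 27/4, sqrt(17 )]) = [ - 94,-74,-92*sqrt(11 ) /11,  sqrt( 2)/2,sqrt(10 ),sqrt( 17 ), sqrt( 17 ),sqrt(19 ),27/4, 16, 96/pi,79, 84, 94,43*pi]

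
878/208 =439/104 = 4.22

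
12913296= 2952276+9961020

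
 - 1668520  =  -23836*70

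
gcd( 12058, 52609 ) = 1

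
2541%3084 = 2541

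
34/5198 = 17/2599=0.01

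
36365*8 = 290920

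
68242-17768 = 50474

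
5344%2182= 980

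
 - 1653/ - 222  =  7 + 33/74=7.45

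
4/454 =2/227 = 0.01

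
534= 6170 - 5636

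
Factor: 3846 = 2^1*3^1*641^1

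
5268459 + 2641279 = 7909738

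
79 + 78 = 157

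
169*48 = 8112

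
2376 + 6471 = 8847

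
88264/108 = 22066/27 = 817.26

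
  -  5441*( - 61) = 331901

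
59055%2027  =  272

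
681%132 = 21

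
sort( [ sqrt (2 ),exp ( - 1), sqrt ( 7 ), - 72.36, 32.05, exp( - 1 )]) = [ - 72.36, exp(  -  1), exp( - 1 ), sqrt( 2 ), sqrt( 7), 32.05]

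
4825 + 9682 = 14507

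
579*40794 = 23619726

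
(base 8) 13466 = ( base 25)9CH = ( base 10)5942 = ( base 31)65L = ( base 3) 22011002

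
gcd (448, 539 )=7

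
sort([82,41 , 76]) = [41  ,  76,  82 ] 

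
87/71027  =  87/71027 = 0.00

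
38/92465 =38/92465  =  0.00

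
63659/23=2767+18/23 =2767.78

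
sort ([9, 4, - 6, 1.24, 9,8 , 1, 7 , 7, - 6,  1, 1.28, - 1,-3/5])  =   [ - 6, - 6, - 1,- 3/5,1, 1,1.24, 1.28,4,7,7, 8,9, 9]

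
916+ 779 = 1695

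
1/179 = 1/179=0.01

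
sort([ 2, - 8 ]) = [ - 8,2] 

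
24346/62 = 392  +  21/31 = 392.68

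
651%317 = 17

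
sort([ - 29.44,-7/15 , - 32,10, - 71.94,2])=[  -  71.94, - 32,-29.44, - 7/15,  2,10]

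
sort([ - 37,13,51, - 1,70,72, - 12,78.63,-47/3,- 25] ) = [ - 37, - 25, - 47/3, - 12,-1,  13,51,70 , 72,78.63] 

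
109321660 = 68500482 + 40821178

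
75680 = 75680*1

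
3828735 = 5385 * 711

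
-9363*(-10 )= 93630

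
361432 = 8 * 45179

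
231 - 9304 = -9073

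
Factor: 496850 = 2^1*5^2 * 19^1*523^1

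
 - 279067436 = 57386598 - 336454034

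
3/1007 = 3/1007 = 0.00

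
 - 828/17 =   -  49 + 5/17 = -48.71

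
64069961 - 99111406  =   - 35041445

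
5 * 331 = 1655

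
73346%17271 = 4262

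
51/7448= 51/7448 = 0.01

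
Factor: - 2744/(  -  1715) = 2^3 * 5^(-1) = 8/5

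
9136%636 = 232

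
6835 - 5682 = 1153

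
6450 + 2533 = 8983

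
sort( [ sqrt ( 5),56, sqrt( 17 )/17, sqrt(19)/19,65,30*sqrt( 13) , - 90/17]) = [ - 90/17,sqrt( 19) /19, sqrt ( 17) /17,sqrt( 5 ),56,65, 30*sqrt(13 ) ]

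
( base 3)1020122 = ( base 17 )327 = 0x38C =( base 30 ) 108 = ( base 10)908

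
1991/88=181/8 = 22.62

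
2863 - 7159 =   -  4296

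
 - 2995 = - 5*599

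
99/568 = 99/568 = 0.17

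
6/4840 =3/2420 = 0.00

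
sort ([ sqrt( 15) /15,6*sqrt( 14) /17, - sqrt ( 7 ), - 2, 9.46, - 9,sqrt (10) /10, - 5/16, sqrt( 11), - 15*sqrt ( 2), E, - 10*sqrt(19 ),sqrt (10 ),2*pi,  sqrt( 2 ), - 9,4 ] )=[- 10*sqrt(19), - 15*sqrt(2) , - 9,-9, - sqrt(7),-2, - 5/16,sqrt( 15 ) /15, sqrt(10 ) /10 , 6*sqrt( 14)/17, sqrt( 2) , E, sqrt( 10) , sqrt( 11),4,2*pi,9.46 ] 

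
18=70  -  52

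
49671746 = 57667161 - 7995415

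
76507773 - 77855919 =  - 1348146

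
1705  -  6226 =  - 4521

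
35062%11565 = 367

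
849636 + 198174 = 1047810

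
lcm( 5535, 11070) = 11070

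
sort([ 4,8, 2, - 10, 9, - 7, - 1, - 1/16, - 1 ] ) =[ - 10, - 7, - 1, - 1, - 1/16,2, 4, 8, 9]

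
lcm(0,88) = 0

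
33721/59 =571 + 32/59 = 571.54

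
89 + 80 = 169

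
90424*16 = 1446784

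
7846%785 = 781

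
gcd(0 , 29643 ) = 29643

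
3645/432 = 135/16=8.44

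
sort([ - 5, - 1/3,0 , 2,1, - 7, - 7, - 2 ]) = [ - 7,-7,-5 , - 2, - 1/3,  0,1 , 2 ] 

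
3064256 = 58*52832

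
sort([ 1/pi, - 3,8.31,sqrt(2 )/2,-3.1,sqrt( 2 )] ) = [ - 3.1, - 3, 1/pi, sqrt ( 2)/2, sqrt( 2),8.31]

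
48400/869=4400/79  =  55.70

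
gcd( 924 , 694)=2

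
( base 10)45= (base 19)27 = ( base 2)101101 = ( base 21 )23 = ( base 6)113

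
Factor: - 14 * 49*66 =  - 2^2*3^1*7^3*11^1 = - 45276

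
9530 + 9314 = 18844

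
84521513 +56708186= 141229699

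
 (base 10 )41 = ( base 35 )16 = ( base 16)29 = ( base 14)2d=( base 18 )25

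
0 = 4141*0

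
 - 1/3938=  - 1/3938 =-  0.00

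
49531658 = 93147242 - 43615584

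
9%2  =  1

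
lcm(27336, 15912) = 1066104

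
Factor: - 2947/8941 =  - 7^1* 421^1*8941^ ( -1) 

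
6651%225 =126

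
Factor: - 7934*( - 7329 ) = 2^1*3^1*7^1*349^1*3967^1 = 58148286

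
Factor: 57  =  3^1*19^1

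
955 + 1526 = 2481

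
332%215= 117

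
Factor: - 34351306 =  - 2^1 *11^1*1561423^1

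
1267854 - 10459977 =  - 9192123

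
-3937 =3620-7557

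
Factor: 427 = 7^1*61^1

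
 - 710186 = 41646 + -751832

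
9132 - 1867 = 7265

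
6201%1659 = 1224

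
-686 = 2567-3253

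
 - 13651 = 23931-37582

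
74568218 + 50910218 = 125478436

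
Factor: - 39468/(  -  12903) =2^2* 13^1*17^( - 1) = 52/17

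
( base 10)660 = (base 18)20C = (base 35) iu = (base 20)1d0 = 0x294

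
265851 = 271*981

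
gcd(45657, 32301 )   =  9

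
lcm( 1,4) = 4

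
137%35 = 32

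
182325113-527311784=-344986671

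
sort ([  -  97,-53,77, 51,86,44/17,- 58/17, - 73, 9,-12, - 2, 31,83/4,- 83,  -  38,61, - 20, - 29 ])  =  [ - 97, - 83,-73, - 53,-38, - 29, - 20,-12, - 58/17,-2, 44/17, 9, 83/4,31,51,61, 77,86]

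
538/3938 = 269/1969= 0.14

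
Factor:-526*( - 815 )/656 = 214345/328 = 2^(-3)*5^1*41^ ( - 1 )*163^1*263^1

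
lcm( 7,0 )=0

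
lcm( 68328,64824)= 2528136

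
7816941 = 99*78959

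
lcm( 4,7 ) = 28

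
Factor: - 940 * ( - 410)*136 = 52414400= 2^6*5^2*17^1*41^1*47^1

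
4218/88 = 47 + 41/44 = 47.93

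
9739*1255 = 12222445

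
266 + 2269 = 2535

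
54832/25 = 54832/25 = 2193.28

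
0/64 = 0  =  0.00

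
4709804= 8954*526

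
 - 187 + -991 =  - 1178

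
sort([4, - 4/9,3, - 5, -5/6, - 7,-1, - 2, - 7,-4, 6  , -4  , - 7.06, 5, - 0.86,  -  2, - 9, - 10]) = [ - 10, - 9, - 7.06,  -  7 , - 7, - 5, - 4, - 4, - 2, - 2, - 1, - 0.86, - 5/6, - 4/9,3, 4,  5 , 6 ]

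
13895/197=13895/197=70.53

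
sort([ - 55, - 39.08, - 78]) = [ - 78, - 55, - 39.08]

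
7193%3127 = 939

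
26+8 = 34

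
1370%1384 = 1370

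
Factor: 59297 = 7^1*43^1 * 197^1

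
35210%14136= 6938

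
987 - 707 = 280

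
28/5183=28/5183 = 0.01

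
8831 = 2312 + 6519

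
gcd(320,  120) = 40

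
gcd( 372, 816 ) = 12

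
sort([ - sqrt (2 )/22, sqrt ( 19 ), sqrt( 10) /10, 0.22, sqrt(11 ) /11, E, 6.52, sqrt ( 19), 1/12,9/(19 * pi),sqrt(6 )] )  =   [ - sqrt(2)/22, 1/12,  9/( 19* pi), 0.22, sqrt ( 11)/11, sqrt( 10 ) /10, sqrt(6),E, sqrt ( 19 ), sqrt( 19 ),6.52 ] 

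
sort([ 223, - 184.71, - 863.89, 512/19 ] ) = [ - 863.89, - 184.71, 512/19, 223 ]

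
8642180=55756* 155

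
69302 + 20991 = 90293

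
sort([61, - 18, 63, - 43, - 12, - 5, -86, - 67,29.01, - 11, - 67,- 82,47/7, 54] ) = [ - 86, - 82, - 67, - 67, - 43, - 18, - 12,- 11, - 5, 47/7, 29.01,54,61, 63]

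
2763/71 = 2763/71 = 38.92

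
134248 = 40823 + 93425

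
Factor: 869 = 11^1 * 79^1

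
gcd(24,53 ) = 1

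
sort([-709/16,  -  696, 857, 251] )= [ -696, - 709/16,251, 857]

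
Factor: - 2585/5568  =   - 2^(- 6)*3^(  -  1 )*5^1*11^1*29^(-1 )*47^1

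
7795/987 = 7795/987 = 7.90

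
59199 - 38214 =20985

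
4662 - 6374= - 1712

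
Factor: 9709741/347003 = 19^1* 347003^( - 1 )*511039^1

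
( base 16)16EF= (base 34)52n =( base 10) 5871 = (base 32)5NF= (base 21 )d6c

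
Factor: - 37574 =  - 2^1*18787^1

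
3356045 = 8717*385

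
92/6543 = 92/6543 = 0.01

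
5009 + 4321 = 9330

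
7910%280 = 70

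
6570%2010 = 540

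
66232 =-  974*( - 68)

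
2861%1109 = 643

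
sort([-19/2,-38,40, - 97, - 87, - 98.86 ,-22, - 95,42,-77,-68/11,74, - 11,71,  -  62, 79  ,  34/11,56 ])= [ - 98.86, - 97, - 95, - 87, - 77, - 62, - 38, - 22,-11, - 19/2, - 68/11, 34/11 , 40,42, 56, 71,74,79 ]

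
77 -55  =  22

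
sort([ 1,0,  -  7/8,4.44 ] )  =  [ -7/8,0, 1,4.44]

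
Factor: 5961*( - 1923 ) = -3^2*641^1*1987^1 = - 11463003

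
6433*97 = 624001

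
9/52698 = 3/17566 = 0.00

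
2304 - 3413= - 1109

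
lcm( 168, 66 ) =1848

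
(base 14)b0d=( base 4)201321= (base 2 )100001111001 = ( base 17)78A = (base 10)2169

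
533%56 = 29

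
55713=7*7959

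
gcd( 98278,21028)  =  2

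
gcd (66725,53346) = 17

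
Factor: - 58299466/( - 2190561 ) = 2^1*3^ ( - 1)*730187^( - 1)*29149733^1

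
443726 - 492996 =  - 49270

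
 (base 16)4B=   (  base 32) 2B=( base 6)203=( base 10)75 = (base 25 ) 30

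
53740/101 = 53740/101=532.08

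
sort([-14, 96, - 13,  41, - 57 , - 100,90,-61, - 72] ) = [ - 100 ,-72, - 61, - 57, - 14, - 13,41,  90, 96 ]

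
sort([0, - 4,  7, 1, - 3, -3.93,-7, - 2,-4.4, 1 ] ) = [ - 7, - 4.4,-4, -3.93, - 3, -2,0,1,1,7] 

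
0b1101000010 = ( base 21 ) 1IF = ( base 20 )21e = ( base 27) 13o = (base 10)834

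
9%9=0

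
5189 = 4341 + 848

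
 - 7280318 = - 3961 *1838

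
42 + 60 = 102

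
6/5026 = 3/2513 =0.00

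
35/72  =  35/72 =0.49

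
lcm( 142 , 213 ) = 426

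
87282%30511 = 26260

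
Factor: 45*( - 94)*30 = -2^2 * 3^3*5^2*47^1 = - 126900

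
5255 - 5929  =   - 674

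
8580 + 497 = 9077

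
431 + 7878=8309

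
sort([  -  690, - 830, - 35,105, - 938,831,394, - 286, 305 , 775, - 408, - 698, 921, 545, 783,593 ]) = [-938, - 830,-698, - 690,  -  408, - 286, - 35,105, 305,394,545 , 593 , 775,783,  831 , 921] 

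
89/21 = 4 + 5/21=4.24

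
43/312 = 43/312 = 0.14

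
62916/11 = 62916/11 = 5719.64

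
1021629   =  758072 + 263557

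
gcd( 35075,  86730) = 5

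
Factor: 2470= 2^1*5^1*13^1*19^1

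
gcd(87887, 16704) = 1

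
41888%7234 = 5718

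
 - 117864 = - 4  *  29466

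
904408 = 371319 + 533089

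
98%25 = 23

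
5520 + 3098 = 8618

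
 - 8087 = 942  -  9029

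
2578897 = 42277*61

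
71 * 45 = 3195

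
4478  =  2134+2344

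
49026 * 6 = 294156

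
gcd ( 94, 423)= 47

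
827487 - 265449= 562038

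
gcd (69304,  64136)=8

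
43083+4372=47455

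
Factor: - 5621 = - 7^1 * 11^1*73^1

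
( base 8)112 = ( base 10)74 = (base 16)4a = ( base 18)42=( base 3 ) 2202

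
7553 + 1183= 8736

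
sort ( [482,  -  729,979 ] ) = [-729,482,  979]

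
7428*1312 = 9745536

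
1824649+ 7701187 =9525836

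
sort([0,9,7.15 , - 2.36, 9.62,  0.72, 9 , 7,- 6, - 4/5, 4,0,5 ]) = [ - 6,-2.36, - 4/5,0,0,0.72,4,5,7,7.15, 9, 9, 9.62] 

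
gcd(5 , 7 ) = 1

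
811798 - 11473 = 800325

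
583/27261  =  583/27261= 0.02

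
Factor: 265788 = 2^2*3^3*23^1*107^1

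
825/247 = 3 + 84/247 = 3.34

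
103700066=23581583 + 80118483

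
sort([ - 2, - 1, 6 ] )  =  [ - 2 ,- 1, 6 ]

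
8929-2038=6891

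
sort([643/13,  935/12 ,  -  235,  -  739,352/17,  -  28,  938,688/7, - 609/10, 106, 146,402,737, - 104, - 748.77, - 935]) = [ - 935, - 748.77, - 739, - 235, - 104, - 609/10 ,- 28,352/17,643/13,935/12,688/7 , 106,146, 402,737,938]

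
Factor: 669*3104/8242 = 1038288/4121 = 2^4*3^1*13^(- 1)*97^1*223^1*317^( - 1)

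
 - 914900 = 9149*(-100)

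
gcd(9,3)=3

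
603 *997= 601191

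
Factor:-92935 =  - 5^1*18587^1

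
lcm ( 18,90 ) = 90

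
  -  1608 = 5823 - 7431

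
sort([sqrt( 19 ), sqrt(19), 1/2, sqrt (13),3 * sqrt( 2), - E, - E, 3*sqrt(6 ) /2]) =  [ - E,- E, 1/2,sqrt ( 13),3*sqrt(6)/2,3*sqrt(2), sqrt(19 ) , sqrt(19)]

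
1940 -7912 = - 5972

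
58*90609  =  5255322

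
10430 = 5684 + 4746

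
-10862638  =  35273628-46136266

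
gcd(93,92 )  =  1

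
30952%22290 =8662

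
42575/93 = 457 + 74/93 = 457.80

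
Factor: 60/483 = 2^2*5^1*7^ (-1 ) * 23^(  -  1)  =  20/161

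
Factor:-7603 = - 7603^1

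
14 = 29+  - 15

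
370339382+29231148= 399570530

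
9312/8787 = 3104/2929 = 1.06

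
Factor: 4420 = 2^2*5^1*13^1*17^1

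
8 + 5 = 13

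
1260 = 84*15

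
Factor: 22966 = 2^1*11483^1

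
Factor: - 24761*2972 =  - 2^2*11^1*743^1*2251^1 = -  73589692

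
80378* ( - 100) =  - 8037800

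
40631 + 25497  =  66128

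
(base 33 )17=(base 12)34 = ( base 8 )50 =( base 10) 40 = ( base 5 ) 130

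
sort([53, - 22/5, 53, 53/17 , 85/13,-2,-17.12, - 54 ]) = [-54, - 17.12, - 22/5, - 2, 53/17, 85/13,53 , 53 ] 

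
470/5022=235/2511 = 0.09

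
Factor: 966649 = 47^1*  131^1*157^1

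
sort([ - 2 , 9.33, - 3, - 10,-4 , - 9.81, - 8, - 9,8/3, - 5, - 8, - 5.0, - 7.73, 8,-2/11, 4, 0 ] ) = [ - 10, - 9.81, - 9, - 8, - 8, - 7.73, - 5, - 5.0, - 4, - 3, - 2, - 2/11, 0, 8/3,4,  8 , 9.33 ]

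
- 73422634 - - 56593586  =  -16829048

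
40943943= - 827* ( - 49509 ) 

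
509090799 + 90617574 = 599708373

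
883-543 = 340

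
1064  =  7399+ - 6335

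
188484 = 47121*4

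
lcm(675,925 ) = 24975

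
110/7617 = 110/7617 = 0.01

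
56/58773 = 56/58773 = 0.00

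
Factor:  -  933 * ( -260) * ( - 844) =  - 2^4*3^1 * 5^1*13^1 * 211^1*311^1 = -204737520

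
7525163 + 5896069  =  13421232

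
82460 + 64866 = 147326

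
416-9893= - 9477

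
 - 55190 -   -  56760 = 1570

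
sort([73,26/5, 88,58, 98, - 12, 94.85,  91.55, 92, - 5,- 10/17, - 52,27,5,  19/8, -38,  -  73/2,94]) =[-52, -38, - 73/2,- 12, - 5,-10/17,19/8, 5,26/5, 27,58, 73, 88 , 91.55, 92,94,94.85, 98]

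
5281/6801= 5281/6801=0.78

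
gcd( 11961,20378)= 443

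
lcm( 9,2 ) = 18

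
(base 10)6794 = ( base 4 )1222022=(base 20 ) GJE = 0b1101010001010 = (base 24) BJ2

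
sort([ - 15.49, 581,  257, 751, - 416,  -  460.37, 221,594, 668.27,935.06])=[ - 460.37, - 416, - 15.49 , 221, 257, 581, 594, 668.27,751 , 935.06]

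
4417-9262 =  - 4845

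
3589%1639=311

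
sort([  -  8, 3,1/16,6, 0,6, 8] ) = [ - 8,0,1/16,3,6,6, 8] 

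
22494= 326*69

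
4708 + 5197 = 9905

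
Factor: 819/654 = 2^(  -  1 )*3^1* 7^1*13^1*109^(-1) = 273/218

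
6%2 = 0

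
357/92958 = 119/30986 = 0.00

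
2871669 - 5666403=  - 2794734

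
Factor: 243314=2^1*19^2*337^1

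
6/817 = 6/817 = 0.01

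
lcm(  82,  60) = 2460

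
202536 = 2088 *97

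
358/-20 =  - 18 + 1/10 = - 17.90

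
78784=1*78784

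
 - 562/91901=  - 1+ 91339/91901 = - 0.01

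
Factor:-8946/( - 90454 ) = 9/91  =  3^2*7^(-1)*13^( - 1)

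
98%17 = 13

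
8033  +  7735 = 15768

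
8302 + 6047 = 14349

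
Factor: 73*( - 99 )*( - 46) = 332442 = 2^1*3^2 *11^1*23^1* 73^1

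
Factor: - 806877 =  - 3^2*89653^1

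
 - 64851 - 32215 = -97066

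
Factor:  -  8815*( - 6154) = 54247510 = 2^1 * 5^1*17^1*41^1*43^1 *181^1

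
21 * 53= 1113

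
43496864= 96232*452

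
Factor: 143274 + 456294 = 599568 = 2^4*3^1*12491^1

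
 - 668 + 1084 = 416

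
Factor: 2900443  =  7^1*13^1*31873^1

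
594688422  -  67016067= 527672355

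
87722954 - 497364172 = -409641218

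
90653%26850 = 10103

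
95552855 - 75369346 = 20183509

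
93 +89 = 182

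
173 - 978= - 805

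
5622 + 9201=14823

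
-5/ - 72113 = 5/72113= 0.00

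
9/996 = 3/332 = 0.01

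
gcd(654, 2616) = 654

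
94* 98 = 9212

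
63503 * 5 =317515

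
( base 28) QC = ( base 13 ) 44C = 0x2e4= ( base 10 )740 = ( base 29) PF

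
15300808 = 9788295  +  5512513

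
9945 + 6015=15960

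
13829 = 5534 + 8295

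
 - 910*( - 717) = 652470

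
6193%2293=1607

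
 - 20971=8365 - 29336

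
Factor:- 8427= - 3^1 *53^2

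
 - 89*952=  - 84728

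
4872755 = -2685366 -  - 7558121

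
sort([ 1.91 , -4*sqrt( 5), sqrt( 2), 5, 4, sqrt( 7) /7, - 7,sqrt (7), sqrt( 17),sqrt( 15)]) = [ - 4*sqrt(5 ),- 7, sqrt(  7)/7,sqrt(2),  1.91,sqrt (7 )  ,  sqrt( 15 ),  4, sqrt (17), 5 ] 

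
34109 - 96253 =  - 62144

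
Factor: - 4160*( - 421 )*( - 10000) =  - 2^10*5^5*13^1*421^1 = - 17513600000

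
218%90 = 38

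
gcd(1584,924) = 132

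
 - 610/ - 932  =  305/466 = 0.65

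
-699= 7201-7900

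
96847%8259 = 5998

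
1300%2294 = 1300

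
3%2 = 1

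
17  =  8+9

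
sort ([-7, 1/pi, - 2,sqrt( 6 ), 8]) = [ - 7 , - 2, 1/pi, sqrt( 6),8] 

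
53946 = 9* 5994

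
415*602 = 249830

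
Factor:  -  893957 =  - 37^2*653^1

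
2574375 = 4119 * 625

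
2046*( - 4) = -8184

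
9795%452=303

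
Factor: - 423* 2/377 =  - 2^1*3^2*13^( - 1 )*29^ ( - 1)*47^1= - 846/377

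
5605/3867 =1  +  1738/3867 =1.45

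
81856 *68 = 5566208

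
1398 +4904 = 6302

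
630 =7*90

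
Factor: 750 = 2^1 * 3^1*5^3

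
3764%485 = 369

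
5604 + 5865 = 11469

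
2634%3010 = 2634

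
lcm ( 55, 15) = 165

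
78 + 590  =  668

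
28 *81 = 2268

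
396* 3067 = 1214532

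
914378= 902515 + 11863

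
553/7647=553/7647 = 0.07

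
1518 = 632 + 886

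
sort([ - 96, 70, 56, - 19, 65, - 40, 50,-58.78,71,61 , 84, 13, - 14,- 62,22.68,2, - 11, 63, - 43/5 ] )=[ - 96, - 62,  -  58.78, - 40,  -  19, - 14, - 11,-43/5,2, 13, 22.68, 50 , 56 , 61,  63,65 , 70,71, 84 ]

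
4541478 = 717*6334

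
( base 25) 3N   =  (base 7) 200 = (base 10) 98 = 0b1100010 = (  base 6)242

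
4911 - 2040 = 2871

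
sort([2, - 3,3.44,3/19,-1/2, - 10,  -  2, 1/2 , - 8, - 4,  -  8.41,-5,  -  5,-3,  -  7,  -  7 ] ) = [-10, - 8.41,  -  8 ,-7, - 7, - 5,  -  5 , - 4, - 3, - 3 , - 2 ,-1/2,3/19,  1/2,2,3.44 ]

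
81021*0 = 0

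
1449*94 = 136206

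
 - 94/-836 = 47/418= 0.11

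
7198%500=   198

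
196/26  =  98/13 = 7.54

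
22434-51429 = -28995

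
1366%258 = 76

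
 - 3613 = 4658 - 8271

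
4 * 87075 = 348300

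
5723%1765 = 428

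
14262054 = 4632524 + 9629530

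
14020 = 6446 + 7574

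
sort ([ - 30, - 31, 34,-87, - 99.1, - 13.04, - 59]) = [ - 99.1, - 87, - 59, - 31, - 30, - 13.04,34 ]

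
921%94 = 75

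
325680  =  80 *4071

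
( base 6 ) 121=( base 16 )31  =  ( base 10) 49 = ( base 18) 2d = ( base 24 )21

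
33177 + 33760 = 66937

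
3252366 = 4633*702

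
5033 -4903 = 130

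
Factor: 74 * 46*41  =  2^2*23^1 * 37^1 * 41^1 = 139564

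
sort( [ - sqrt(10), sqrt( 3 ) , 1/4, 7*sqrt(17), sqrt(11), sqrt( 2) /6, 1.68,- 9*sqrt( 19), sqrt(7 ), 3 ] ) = [ - 9 * sqrt( 19 ), - sqrt( 10 ), sqrt(2 ) /6,  1/4, 1.68, sqrt(3 ), sqrt(7 ), 3,sqrt(11), 7*sqrt( 17 ) ] 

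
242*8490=2054580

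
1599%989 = 610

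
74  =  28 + 46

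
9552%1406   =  1116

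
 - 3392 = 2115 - 5507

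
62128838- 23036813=39092025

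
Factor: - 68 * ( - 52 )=3536 =2^4*13^1*17^1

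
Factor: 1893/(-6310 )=  -  3/10= - 2^(  -  1) * 3^1*5^(-1)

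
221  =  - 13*(-17)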